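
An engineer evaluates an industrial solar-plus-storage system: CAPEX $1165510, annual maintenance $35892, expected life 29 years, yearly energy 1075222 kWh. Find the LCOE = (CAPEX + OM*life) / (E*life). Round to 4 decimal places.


Total cost = CAPEX + OM * lifetime = 1165510 + 35892 * 29 = 1165510 + 1040868 = 2206378
Total generation = annual * lifetime = 1075222 * 29 = 31181438 kWh
LCOE = 2206378 / 31181438
LCOE = 0.0708 $/kWh

0.0708


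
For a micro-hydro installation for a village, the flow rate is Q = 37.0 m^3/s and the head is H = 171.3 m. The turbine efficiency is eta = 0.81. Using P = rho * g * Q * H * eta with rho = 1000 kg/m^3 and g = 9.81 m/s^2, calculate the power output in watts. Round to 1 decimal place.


Apply the hydropower formula P = rho * g * Q * H * eta
rho * g = 1000 * 9.81 = 9810.0
P = 9810.0 * 37.0 * 171.3 * 0.81
P = 50363176.4 W

50363176.4


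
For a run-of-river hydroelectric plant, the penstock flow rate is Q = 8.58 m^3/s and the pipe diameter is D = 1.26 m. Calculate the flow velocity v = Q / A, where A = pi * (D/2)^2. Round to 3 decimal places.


Compute pipe cross-sectional area:
  A = pi * (D/2)^2 = pi * (1.26/2)^2 = 1.2469 m^2
Calculate velocity:
  v = Q / A = 8.58 / 1.2469
  v = 6.881 m/s

6.881


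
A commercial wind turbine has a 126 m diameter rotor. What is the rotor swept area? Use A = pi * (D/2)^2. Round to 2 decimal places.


Compute the rotor radius:
  r = D / 2 = 126 / 2 = 63.0 m
Calculate swept area:
  A = pi * r^2 = pi * 63.0^2
  A = 12468.98 m^2

12468.98


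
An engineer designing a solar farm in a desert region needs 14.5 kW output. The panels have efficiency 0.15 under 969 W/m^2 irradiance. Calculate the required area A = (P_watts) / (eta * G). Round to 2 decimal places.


Convert target power to watts: P = 14.5 * 1000 = 14500.0 W
Compute denominator: eta * G = 0.15 * 969 = 145.35
Required area A = P / (eta * G) = 14500.0 / 145.35
A = 99.76 m^2

99.76


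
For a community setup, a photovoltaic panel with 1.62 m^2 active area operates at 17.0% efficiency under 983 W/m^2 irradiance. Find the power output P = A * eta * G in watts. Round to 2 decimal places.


Use the solar power formula P = A * eta * G.
Given: A = 1.62 m^2, eta = 0.17, G = 983 W/m^2
P = 1.62 * 0.17 * 983
P = 270.72 W

270.72


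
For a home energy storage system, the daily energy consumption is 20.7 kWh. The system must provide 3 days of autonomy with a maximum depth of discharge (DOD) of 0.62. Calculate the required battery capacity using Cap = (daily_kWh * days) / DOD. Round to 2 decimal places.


Total energy needed = daily * days = 20.7 * 3 = 62.1 kWh
Account for depth of discharge:
  Cap = total_energy / DOD = 62.1 / 0.62
  Cap = 100.16 kWh

100.16


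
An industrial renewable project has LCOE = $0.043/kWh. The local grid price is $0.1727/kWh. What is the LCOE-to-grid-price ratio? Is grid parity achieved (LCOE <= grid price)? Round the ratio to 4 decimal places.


Compare LCOE to grid price:
  LCOE = $0.043/kWh, Grid price = $0.1727/kWh
  Ratio = LCOE / grid_price = 0.043 / 0.1727 = 0.2490
  Grid parity achieved (ratio <= 1)? yes

0.2490


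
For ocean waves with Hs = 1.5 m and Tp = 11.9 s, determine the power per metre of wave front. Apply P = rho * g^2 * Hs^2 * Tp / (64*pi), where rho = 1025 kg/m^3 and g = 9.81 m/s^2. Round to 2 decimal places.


Apply wave power formula:
  g^2 = 9.81^2 = 96.2361
  Hs^2 = 1.5^2 = 2.25
  Numerator = rho * g^2 * Hs^2 * Tp = 1025 * 96.2361 * 2.25 * 11.9 = 2641139.62
  Denominator = 64 * pi = 201.0619
  P = 2641139.62 / 201.0619 = 13135.95 W/m

13135.95


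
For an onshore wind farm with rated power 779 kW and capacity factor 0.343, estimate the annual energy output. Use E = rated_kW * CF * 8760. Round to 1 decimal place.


Annual energy = rated_kW * capacity_factor * hours_per_year
Given: P_rated = 779 kW, CF = 0.343, hours = 8760
E = 779 * 0.343 * 8760
E = 2340645.7 kWh

2340645.7


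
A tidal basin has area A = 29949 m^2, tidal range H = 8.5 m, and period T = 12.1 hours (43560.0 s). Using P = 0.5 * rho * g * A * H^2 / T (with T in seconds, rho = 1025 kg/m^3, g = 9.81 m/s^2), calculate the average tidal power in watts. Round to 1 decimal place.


Convert period to seconds: T = 12.1 * 3600 = 43560.0 s
H^2 = 8.5^2 = 72.25
P = 0.5 * rho * g * A * H^2 / T
P = 0.5 * 1025 * 9.81 * 29949 * 72.25 / 43560.0
P = 249744.1 W

249744.1


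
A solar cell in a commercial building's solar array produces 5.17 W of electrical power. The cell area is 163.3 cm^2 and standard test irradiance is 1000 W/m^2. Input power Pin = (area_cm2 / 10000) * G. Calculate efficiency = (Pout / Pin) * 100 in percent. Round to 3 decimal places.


First compute the input power:
  Pin = area_cm2 / 10000 * G = 163.3 / 10000 * 1000 = 16.33 W
Then compute efficiency:
  Efficiency = (Pout / Pin) * 100 = (5.17 / 16.33) * 100
  Efficiency = 31.660%

31.660


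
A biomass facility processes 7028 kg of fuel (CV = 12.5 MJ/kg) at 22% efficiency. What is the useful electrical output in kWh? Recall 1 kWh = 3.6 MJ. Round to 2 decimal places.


Total energy = mass * CV = 7028 * 12.5 = 87850.0 MJ
Useful energy = total * eta = 87850.0 * 0.22 = 19327.0 MJ
Convert to kWh: 19327.0 / 3.6
Useful energy = 5368.61 kWh

5368.61


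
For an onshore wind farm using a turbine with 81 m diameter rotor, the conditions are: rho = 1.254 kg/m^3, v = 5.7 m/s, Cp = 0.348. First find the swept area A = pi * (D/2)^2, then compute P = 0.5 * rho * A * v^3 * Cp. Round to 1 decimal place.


Step 1 -- Compute swept area:
  A = pi * (D/2)^2 = pi * (81/2)^2 = 5153.0 m^2
Step 2 -- Apply wind power equation:
  P = 0.5 * rho * A * v^3 * Cp
  v^3 = 5.7^3 = 185.193
  P = 0.5 * 1.254 * 5153.0 * 185.193 * 0.348
  P = 208224.2 W

208224.2


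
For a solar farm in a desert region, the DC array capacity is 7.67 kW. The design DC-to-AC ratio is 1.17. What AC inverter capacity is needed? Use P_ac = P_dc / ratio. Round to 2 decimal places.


The inverter AC capacity is determined by the DC/AC ratio.
Given: P_dc = 7.67 kW, DC/AC ratio = 1.17
P_ac = P_dc / ratio = 7.67 / 1.17
P_ac = 6.56 kW

6.56


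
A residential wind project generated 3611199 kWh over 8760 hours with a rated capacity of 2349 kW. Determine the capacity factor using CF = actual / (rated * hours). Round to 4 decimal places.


Capacity factor = actual output / maximum possible output
Maximum possible = rated * hours = 2349 * 8760 = 20577240 kWh
CF = 3611199 / 20577240
CF = 0.1755

0.1755


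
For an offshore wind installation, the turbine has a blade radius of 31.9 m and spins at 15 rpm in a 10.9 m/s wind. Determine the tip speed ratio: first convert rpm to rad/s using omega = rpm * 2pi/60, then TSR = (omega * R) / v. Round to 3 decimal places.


Convert rotational speed to rad/s:
  omega = 15 * 2 * pi / 60 = 1.5708 rad/s
Compute tip speed:
  v_tip = omega * R = 1.5708 * 31.9 = 50.108 m/s
Tip speed ratio:
  TSR = v_tip / v_wind = 50.108 / 10.9 = 4.597

4.597


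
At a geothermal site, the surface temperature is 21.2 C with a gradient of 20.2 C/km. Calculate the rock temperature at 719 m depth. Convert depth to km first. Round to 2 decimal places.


Convert depth to km: 719 / 1000 = 0.719 km
Temperature increase = gradient * depth_km = 20.2 * 0.719 = 14.52 C
Temperature at depth = T_surface + delta_T = 21.2 + 14.52
T = 35.72 C

35.72


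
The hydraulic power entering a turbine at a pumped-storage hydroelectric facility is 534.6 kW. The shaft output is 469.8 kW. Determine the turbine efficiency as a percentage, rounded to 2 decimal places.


Turbine efficiency = (output power / input power) * 100
eta = (469.8 / 534.6) * 100
eta = 87.88%

87.88


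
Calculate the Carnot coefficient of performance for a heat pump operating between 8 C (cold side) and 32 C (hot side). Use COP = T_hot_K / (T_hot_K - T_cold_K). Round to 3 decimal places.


Convert to Kelvin:
  T_hot = 32 + 273.15 = 305.15 K
  T_cold = 8 + 273.15 = 281.15 K
Apply Carnot COP formula:
  COP = T_hot_K / (T_hot_K - T_cold_K) = 305.15 / 24.0
  COP = 12.715

12.715


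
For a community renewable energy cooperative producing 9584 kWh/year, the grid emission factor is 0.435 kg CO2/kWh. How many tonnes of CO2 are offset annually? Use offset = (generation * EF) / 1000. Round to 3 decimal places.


CO2 offset in kg = generation * emission_factor
CO2 offset = 9584 * 0.435 = 4169.04 kg
Convert to tonnes:
  CO2 offset = 4169.04 / 1000 = 4.169 tonnes

4.169


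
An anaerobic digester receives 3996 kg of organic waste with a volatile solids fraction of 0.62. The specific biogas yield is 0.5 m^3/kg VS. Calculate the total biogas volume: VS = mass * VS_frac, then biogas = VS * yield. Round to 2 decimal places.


Compute volatile solids:
  VS = mass * VS_fraction = 3996 * 0.62 = 2477.52 kg
Calculate biogas volume:
  Biogas = VS * specific_yield = 2477.52 * 0.5
  Biogas = 1238.76 m^3

1238.76


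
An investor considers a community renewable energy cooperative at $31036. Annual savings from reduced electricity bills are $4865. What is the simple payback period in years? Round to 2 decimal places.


Simple payback period = initial cost / annual savings
Payback = 31036 / 4865
Payback = 6.38 years

6.38


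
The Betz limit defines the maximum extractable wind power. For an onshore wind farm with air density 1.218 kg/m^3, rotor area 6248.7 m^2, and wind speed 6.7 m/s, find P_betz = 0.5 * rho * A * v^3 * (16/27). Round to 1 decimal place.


The Betz coefficient Cp_max = 16/27 = 0.5926
v^3 = 6.7^3 = 300.763
P_betz = 0.5 * rho * A * v^3 * Cp_max
P_betz = 0.5 * 1.218 * 6248.7 * 300.763 * 0.5926
P_betz = 678246.6 W

678246.6


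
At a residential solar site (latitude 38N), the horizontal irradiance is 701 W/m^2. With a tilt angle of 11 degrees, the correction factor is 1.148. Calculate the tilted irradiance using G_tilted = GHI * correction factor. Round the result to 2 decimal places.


Identify the given values:
  GHI = 701 W/m^2, tilt correction factor = 1.148
Apply the formula G_tilted = GHI * factor:
  G_tilted = 701 * 1.148
  G_tilted = 804.75 W/m^2

804.75


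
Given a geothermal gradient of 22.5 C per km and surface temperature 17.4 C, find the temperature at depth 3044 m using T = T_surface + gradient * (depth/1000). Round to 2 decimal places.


Convert depth to km: 3044 / 1000 = 3.044 km
Temperature increase = gradient * depth_km = 22.5 * 3.044 = 68.49 C
Temperature at depth = T_surface + delta_T = 17.4 + 68.49
T = 85.89 C

85.89


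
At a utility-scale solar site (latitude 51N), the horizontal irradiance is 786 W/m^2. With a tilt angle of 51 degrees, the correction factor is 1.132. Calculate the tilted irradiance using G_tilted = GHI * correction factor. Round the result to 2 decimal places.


Identify the given values:
  GHI = 786 W/m^2, tilt correction factor = 1.132
Apply the formula G_tilted = GHI * factor:
  G_tilted = 786 * 1.132
  G_tilted = 889.75 W/m^2

889.75


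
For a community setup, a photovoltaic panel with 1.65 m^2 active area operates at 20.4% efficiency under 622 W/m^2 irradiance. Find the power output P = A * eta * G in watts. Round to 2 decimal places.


Use the solar power formula P = A * eta * G.
Given: A = 1.65 m^2, eta = 0.204, G = 622 W/m^2
P = 1.65 * 0.204 * 622
P = 209.37 W

209.37


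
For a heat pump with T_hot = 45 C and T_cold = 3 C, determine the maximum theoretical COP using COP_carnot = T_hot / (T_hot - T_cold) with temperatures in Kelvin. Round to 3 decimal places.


Convert to Kelvin:
  T_hot = 45 + 273.15 = 318.15 K
  T_cold = 3 + 273.15 = 276.15 K
Apply Carnot COP formula:
  COP = T_hot_K / (T_hot_K - T_cold_K) = 318.15 / 42.0
  COP = 7.575

7.575


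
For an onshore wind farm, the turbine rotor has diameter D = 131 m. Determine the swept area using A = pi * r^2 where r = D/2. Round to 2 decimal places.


Compute the rotor radius:
  r = D / 2 = 131 / 2 = 65.5 m
Calculate swept area:
  A = pi * r^2 = pi * 65.5^2
  A = 13478.22 m^2

13478.22


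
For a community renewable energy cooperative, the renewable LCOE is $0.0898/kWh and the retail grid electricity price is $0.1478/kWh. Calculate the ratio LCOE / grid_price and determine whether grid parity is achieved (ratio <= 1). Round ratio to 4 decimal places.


Compare LCOE to grid price:
  LCOE = $0.0898/kWh, Grid price = $0.1478/kWh
  Ratio = LCOE / grid_price = 0.0898 / 0.1478 = 0.6076
  Grid parity achieved (ratio <= 1)? yes

0.6076


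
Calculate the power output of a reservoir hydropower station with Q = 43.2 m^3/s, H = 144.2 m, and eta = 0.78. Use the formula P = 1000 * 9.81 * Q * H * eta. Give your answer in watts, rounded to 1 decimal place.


Apply the hydropower formula P = rho * g * Q * H * eta
rho * g = 1000 * 9.81 = 9810.0
P = 9810.0 * 43.2 * 144.2 * 0.78
P = 47666429.0 W

47666429.0


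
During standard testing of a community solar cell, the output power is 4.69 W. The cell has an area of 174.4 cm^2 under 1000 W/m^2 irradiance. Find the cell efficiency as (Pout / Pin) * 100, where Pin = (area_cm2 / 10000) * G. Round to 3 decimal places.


First compute the input power:
  Pin = area_cm2 / 10000 * G = 174.4 / 10000 * 1000 = 17.44 W
Then compute efficiency:
  Efficiency = (Pout / Pin) * 100 = (4.69 / 17.44) * 100
  Efficiency = 26.892%

26.892


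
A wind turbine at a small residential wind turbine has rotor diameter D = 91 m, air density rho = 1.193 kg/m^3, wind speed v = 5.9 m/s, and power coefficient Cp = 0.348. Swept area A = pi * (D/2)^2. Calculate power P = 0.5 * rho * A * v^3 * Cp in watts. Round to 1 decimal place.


Step 1 -- Compute swept area:
  A = pi * (D/2)^2 = pi * (91/2)^2 = 6503.88 m^2
Step 2 -- Apply wind power equation:
  P = 0.5 * rho * A * v^3 * Cp
  v^3 = 5.9^3 = 205.379
  P = 0.5 * 1.193 * 6503.88 * 205.379 * 0.348
  P = 277279.9 W

277279.9


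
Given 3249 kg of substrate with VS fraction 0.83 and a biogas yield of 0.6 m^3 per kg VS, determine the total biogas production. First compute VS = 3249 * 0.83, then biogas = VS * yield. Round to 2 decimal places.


Compute volatile solids:
  VS = mass * VS_fraction = 3249 * 0.83 = 2696.67 kg
Calculate biogas volume:
  Biogas = VS * specific_yield = 2696.67 * 0.6
  Biogas = 1618.00 m^3

1618.00


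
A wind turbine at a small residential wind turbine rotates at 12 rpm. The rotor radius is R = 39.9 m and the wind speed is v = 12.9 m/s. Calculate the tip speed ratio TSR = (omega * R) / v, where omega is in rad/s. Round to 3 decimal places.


Convert rotational speed to rad/s:
  omega = 12 * 2 * pi / 60 = 1.2566 rad/s
Compute tip speed:
  v_tip = omega * R = 1.2566 * 39.9 = 50.14 m/s
Tip speed ratio:
  TSR = v_tip / v_wind = 50.14 / 12.9 = 3.887

3.887


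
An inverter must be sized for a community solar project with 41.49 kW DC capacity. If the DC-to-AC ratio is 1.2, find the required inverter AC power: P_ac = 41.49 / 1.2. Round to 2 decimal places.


The inverter AC capacity is determined by the DC/AC ratio.
Given: P_dc = 41.49 kW, DC/AC ratio = 1.2
P_ac = P_dc / ratio = 41.49 / 1.2
P_ac = 34.58 kW

34.58


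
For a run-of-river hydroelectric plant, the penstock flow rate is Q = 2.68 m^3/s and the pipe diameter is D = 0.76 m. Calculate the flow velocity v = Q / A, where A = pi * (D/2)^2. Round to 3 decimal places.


Compute pipe cross-sectional area:
  A = pi * (D/2)^2 = pi * (0.76/2)^2 = 0.4536 m^2
Calculate velocity:
  v = Q / A = 2.68 / 0.4536
  v = 5.908 m/s

5.908


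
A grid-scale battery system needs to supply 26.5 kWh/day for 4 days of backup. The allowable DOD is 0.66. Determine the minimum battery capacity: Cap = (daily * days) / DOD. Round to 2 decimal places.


Total energy needed = daily * days = 26.5 * 4 = 106.0 kWh
Account for depth of discharge:
  Cap = total_energy / DOD = 106.0 / 0.66
  Cap = 160.61 kWh

160.61


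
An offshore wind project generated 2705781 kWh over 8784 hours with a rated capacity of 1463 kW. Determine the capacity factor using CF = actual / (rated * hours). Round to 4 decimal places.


Capacity factor = actual output / maximum possible output
Maximum possible = rated * hours = 1463 * 8784 = 12850992 kWh
CF = 2705781 / 12850992
CF = 0.2106

0.2106


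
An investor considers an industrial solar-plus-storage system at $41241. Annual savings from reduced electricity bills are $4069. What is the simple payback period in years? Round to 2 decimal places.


Simple payback period = initial cost / annual savings
Payback = 41241 / 4069
Payback = 10.14 years

10.14


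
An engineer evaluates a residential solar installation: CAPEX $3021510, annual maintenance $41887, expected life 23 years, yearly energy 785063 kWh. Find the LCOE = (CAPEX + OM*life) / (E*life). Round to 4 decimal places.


Total cost = CAPEX + OM * lifetime = 3021510 + 41887 * 23 = 3021510 + 963401 = 3984911
Total generation = annual * lifetime = 785063 * 23 = 18056449 kWh
LCOE = 3984911 / 18056449
LCOE = 0.2207 $/kWh

0.2207


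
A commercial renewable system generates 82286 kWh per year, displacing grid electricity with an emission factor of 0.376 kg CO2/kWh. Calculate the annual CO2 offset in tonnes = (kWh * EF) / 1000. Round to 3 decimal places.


CO2 offset in kg = generation * emission_factor
CO2 offset = 82286 * 0.376 = 30939.54 kg
Convert to tonnes:
  CO2 offset = 30939.54 / 1000 = 30.940 tonnes

30.940


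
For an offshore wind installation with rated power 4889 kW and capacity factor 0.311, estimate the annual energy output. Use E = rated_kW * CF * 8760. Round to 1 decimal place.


Annual energy = rated_kW * capacity_factor * hours_per_year
Given: P_rated = 4889 kW, CF = 0.311, hours = 8760
E = 4889 * 0.311 * 8760
E = 13319396.0 kWh

13319396.0


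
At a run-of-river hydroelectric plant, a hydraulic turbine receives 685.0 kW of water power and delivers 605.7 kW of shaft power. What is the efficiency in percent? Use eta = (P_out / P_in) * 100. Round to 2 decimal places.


Turbine efficiency = (output power / input power) * 100
eta = (605.7 / 685.0) * 100
eta = 88.42%

88.42


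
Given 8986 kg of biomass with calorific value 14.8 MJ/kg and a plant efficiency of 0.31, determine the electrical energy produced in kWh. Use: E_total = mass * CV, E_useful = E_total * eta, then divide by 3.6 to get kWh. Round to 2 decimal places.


Total energy = mass * CV = 8986 * 14.8 = 132992.8 MJ
Useful energy = total * eta = 132992.8 * 0.31 = 41227.77 MJ
Convert to kWh: 41227.77 / 3.6
Useful energy = 11452.16 kWh

11452.16


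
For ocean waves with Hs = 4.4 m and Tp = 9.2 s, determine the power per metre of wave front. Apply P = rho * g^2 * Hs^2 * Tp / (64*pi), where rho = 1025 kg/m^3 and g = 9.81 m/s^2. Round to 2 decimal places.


Apply wave power formula:
  g^2 = 9.81^2 = 96.2361
  Hs^2 = 4.4^2 = 19.36
  Numerator = rho * g^2 * Hs^2 * Tp = 1025 * 96.2361 * 19.36 * 9.2 = 17569324.35
  Denominator = 64 * pi = 201.0619
  P = 17569324.35 / 201.0619 = 87382.65 W/m

87382.65


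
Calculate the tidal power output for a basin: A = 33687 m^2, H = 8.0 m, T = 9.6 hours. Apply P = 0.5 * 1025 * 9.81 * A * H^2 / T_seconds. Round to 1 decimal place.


Convert period to seconds: T = 9.6 * 3600 = 34560.0 s
H^2 = 8.0^2 = 64.0
P = 0.5 * rho * g * A * H^2 / T
P = 0.5 * 1025 * 9.81 * 33687 * 64.0 / 34560.0
P = 313640.0 W

313640.0


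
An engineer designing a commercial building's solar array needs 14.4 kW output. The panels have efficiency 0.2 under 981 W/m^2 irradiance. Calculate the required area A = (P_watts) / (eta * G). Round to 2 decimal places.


Convert target power to watts: P = 14.4 * 1000 = 14400.0 W
Compute denominator: eta * G = 0.2 * 981 = 196.2
Required area A = P / (eta * G) = 14400.0 / 196.2
A = 73.39 m^2

73.39


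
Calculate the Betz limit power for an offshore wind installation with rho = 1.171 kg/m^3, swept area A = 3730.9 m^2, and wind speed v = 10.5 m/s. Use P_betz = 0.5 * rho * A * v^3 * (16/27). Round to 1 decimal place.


The Betz coefficient Cp_max = 16/27 = 0.5926
v^3 = 10.5^3 = 1157.625
P_betz = 0.5 * rho * A * v^3 * Cp_max
P_betz = 0.5 * 1.171 * 3730.9 * 1157.625 * 0.5926
P_betz = 1498527.2 W

1498527.2


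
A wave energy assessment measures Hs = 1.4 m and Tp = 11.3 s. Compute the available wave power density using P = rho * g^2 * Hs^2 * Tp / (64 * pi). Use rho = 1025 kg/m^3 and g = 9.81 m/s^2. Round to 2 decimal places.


Apply wave power formula:
  g^2 = 9.81^2 = 96.2361
  Hs^2 = 1.4^2 = 1.96
  Numerator = rho * g^2 * Hs^2 * Tp = 1025 * 96.2361 * 1.96 * 11.3 = 2184723.07
  Denominator = 64 * pi = 201.0619
  P = 2184723.07 / 201.0619 = 10865.92 W/m

10865.92


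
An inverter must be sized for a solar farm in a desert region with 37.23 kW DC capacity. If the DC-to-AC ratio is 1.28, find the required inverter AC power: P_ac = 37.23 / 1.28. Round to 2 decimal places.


The inverter AC capacity is determined by the DC/AC ratio.
Given: P_dc = 37.23 kW, DC/AC ratio = 1.28
P_ac = P_dc / ratio = 37.23 / 1.28
P_ac = 29.09 kW

29.09


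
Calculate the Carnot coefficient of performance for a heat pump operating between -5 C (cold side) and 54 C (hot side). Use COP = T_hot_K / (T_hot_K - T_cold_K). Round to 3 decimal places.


Convert to Kelvin:
  T_hot = 54 + 273.15 = 327.15 K
  T_cold = -5 + 273.15 = 268.15 K
Apply Carnot COP formula:
  COP = T_hot_K / (T_hot_K - T_cold_K) = 327.15 / 59.0
  COP = 5.545

5.545


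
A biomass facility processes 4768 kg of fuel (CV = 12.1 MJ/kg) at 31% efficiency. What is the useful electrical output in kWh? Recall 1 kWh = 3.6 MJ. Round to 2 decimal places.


Total energy = mass * CV = 4768 * 12.1 = 57692.8 MJ
Useful energy = total * eta = 57692.8 * 0.31 = 17884.77 MJ
Convert to kWh: 17884.77 / 3.6
Useful energy = 4967.99 kWh

4967.99


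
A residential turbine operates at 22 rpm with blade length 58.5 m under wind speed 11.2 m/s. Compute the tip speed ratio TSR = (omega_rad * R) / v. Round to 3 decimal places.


Convert rotational speed to rad/s:
  omega = 22 * 2 * pi / 60 = 2.3038 rad/s
Compute tip speed:
  v_tip = omega * R = 2.3038 * 58.5 = 134.774 m/s
Tip speed ratio:
  TSR = v_tip / v_wind = 134.774 / 11.2 = 12.033

12.033


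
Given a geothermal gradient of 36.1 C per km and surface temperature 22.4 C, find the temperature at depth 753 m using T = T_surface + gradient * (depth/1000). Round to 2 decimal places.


Convert depth to km: 753 / 1000 = 0.753 km
Temperature increase = gradient * depth_km = 36.1 * 0.753 = 27.18 C
Temperature at depth = T_surface + delta_T = 22.4 + 27.18
T = 49.58 C

49.58


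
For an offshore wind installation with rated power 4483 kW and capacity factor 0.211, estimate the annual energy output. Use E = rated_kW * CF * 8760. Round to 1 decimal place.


Annual energy = rated_kW * capacity_factor * hours_per_year
Given: P_rated = 4483 kW, CF = 0.211, hours = 8760
E = 4483 * 0.211 * 8760
E = 8286197.9 kWh

8286197.9


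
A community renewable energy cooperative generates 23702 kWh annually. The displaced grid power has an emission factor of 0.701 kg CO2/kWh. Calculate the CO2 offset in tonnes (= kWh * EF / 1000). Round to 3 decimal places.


CO2 offset in kg = generation * emission_factor
CO2 offset = 23702 * 0.701 = 16615.1 kg
Convert to tonnes:
  CO2 offset = 16615.1 / 1000 = 16.615 tonnes

16.615


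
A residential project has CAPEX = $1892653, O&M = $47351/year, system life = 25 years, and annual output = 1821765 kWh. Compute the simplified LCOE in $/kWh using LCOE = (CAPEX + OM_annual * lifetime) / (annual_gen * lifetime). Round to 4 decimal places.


Total cost = CAPEX + OM * lifetime = 1892653 + 47351 * 25 = 1892653 + 1183775 = 3076428
Total generation = annual * lifetime = 1821765 * 25 = 45544125 kWh
LCOE = 3076428 / 45544125
LCOE = 0.0675 $/kWh

0.0675


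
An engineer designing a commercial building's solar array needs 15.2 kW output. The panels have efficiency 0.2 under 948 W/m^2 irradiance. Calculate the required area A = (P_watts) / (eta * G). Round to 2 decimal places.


Convert target power to watts: P = 15.2 * 1000 = 15200.0 W
Compute denominator: eta * G = 0.2 * 948 = 189.6
Required area A = P / (eta * G) = 15200.0 / 189.6
A = 80.17 m^2

80.17


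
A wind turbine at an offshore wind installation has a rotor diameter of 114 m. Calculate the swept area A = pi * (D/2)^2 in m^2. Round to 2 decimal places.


Compute the rotor radius:
  r = D / 2 = 114 / 2 = 57.0 m
Calculate swept area:
  A = pi * r^2 = pi * 57.0^2
  A = 10207.03 m^2

10207.03


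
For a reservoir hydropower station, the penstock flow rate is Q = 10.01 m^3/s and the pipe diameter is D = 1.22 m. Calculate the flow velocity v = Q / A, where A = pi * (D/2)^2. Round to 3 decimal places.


Compute pipe cross-sectional area:
  A = pi * (D/2)^2 = pi * (1.22/2)^2 = 1.169 m^2
Calculate velocity:
  v = Q / A = 10.01 / 1.169
  v = 8.563 m/s

8.563


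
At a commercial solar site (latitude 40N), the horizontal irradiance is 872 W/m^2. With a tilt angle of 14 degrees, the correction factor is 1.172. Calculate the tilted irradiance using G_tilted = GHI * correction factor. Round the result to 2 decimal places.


Identify the given values:
  GHI = 872 W/m^2, tilt correction factor = 1.172
Apply the formula G_tilted = GHI * factor:
  G_tilted = 872 * 1.172
  G_tilted = 1021.98 W/m^2

1021.98


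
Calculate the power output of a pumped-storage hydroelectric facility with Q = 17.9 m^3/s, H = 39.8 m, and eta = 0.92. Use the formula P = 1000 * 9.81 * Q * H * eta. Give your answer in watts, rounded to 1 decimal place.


Apply the hydropower formula P = rho * g * Q * H * eta
rho * g = 1000 * 9.81 = 9810.0
P = 9810.0 * 17.9 * 39.8 * 0.92
P = 6429733.0 W

6429733.0


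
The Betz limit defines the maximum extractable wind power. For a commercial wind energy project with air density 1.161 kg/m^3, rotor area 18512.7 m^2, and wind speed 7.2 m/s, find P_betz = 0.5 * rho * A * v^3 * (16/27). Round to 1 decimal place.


The Betz coefficient Cp_max = 16/27 = 0.5926
v^3 = 7.2^3 = 373.248
P_betz = 0.5 * rho * A * v^3 * Cp_max
P_betz = 0.5 * 1.161 * 18512.7 * 373.248 * 0.5926
P_betz = 2376980.9 W

2376980.9


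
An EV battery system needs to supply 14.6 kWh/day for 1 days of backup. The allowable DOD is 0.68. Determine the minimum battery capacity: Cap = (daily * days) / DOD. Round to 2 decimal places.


Total energy needed = daily * days = 14.6 * 1 = 14.6 kWh
Account for depth of discharge:
  Cap = total_energy / DOD = 14.6 / 0.68
  Cap = 21.47 kWh

21.47


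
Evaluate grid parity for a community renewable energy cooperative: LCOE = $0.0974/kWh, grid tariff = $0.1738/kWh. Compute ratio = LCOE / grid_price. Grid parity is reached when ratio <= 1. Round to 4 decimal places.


Compare LCOE to grid price:
  LCOE = $0.0974/kWh, Grid price = $0.1738/kWh
  Ratio = LCOE / grid_price = 0.0974 / 0.1738 = 0.5604
  Grid parity achieved (ratio <= 1)? yes

0.5604


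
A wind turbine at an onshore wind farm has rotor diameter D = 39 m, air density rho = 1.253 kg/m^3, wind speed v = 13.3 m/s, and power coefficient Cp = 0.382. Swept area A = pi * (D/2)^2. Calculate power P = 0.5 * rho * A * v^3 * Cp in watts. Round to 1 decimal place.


Step 1 -- Compute swept area:
  A = pi * (D/2)^2 = pi * (39/2)^2 = 1194.59 m^2
Step 2 -- Apply wind power equation:
  P = 0.5 * rho * A * v^3 * Cp
  v^3 = 13.3^3 = 2352.637
  P = 0.5 * 1.253 * 1194.59 * 2352.637 * 0.382
  P = 672602.5 W

672602.5


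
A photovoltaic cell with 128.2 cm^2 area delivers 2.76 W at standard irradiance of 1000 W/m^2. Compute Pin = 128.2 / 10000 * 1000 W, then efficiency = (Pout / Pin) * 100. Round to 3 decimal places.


First compute the input power:
  Pin = area_cm2 / 10000 * G = 128.2 / 10000 * 1000 = 12.82 W
Then compute efficiency:
  Efficiency = (Pout / Pin) * 100 = (2.76 / 12.82) * 100
  Efficiency = 21.529%

21.529


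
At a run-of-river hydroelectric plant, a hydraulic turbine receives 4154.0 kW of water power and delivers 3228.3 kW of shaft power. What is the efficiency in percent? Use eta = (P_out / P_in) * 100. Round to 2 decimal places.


Turbine efficiency = (output power / input power) * 100
eta = (3228.3 / 4154.0) * 100
eta = 77.72%

77.72


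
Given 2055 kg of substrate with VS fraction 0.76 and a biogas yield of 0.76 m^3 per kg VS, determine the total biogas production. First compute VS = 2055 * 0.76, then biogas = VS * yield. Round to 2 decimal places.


Compute volatile solids:
  VS = mass * VS_fraction = 2055 * 0.76 = 1561.8 kg
Calculate biogas volume:
  Biogas = VS * specific_yield = 1561.8 * 0.76
  Biogas = 1186.97 m^3

1186.97


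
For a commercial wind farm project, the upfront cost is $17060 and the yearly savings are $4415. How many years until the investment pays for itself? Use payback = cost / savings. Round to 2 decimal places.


Simple payback period = initial cost / annual savings
Payback = 17060 / 4415
Payback = 3.86 years

3.86


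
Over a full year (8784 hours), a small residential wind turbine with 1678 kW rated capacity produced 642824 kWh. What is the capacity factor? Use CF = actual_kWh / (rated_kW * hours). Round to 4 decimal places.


Capacity factor = actual output / maximum possible output
Maximum possible = rated * hours = 1678 * 8784 = 14739552 kWh
CF = 642824 / 14739552
CF = 0.0436

0.0436


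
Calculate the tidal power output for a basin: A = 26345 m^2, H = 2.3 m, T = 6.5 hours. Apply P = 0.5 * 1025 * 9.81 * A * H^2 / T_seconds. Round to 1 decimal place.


Convert period to seconds: T = 6.5 * 3600 = 23400.0 s
H^2 = 2.3^2 = 5.29
P = 0.5 * rho * g * A * H^2 / T
P = 0.5 * 1025 * 9.81 * 26345 * 5.29 / 23400.0
P = 29943.4 W

29943.4


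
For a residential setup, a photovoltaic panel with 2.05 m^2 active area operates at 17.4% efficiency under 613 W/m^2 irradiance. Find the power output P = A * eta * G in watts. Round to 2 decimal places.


Use the solar power formula P = A * eta * G.
Given: A = 2.05 m^2, eta = 0.174, G = 613 W/m^2
P = 2.05 * 0.174 * 613
P = 218.66 W

218.66


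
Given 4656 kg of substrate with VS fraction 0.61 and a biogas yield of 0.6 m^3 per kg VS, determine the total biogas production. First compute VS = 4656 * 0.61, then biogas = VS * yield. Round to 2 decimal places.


Compute volatile solids:
  VS = mass * VS_fraction = 4656 * 0.61 = 2840.16 kg
Calculate biogas volume:
  Biogas = VS * specific_yield = 2840.16 * 0.6
  Biogas = 1704.10 m^3

1704.10


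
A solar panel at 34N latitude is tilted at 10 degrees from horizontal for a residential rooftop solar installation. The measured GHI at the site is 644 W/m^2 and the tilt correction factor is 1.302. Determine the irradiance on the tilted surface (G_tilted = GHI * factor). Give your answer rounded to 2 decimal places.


Identify the given values:
  GHI = 644 W/m^2, tilt correction factor = 1.302
Apply the formula G_tilted = GHI * factor:
  G_tilted = 644 * 1.302
  G_tilted = 838.49 W/m^2

838.49


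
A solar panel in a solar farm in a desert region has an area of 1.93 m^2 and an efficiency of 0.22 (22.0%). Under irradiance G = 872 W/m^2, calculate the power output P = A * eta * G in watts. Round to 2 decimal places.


Use the solar power formula P = A * eta * G.
Given: A = 1.93 m^2, eta = 0.22, G = 872 W/m^2
P = 1.93 * 0.22 * 872
P = 370.25 W

370.25


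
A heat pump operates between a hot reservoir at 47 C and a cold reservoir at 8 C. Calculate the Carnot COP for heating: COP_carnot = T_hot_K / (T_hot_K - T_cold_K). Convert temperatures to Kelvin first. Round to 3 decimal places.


Convert to Kelvin:
  T_hot = 47 + 273.15 = 320.15 K
  T_cold = 8 + 273.15 = 281.15 K
Apply Carnot COP formula:
  COP = T_hot_K / (T_hot_K - T_cold_K) = 320.15 / 39.0
  COP = 8.209

8.209


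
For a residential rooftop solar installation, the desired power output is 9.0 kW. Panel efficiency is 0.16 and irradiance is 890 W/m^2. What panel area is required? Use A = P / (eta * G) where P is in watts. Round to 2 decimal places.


Convert target power to watts: P = 9.0 * 1000 = 9000.0 W
Compute denominator: eta * G = 0.16 * 890 = 142.4
Required area A = P / (eta * G) = 9000.0 / 142.4
A = 63.20 m^2

63.20


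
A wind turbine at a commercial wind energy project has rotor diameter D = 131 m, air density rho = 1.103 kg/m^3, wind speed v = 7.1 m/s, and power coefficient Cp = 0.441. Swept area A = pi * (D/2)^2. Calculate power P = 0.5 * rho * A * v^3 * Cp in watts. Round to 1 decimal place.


Step 1 -- Compute swept area:
  A = pi * (D/2)^2 = pi * (131/2)^2 = 13478.22 m^2
Step 2 -- Apply wind power equation:
  P = 0.5 * rho * A * v^3 * Cp
  v^3 = 7.1^3 = 357.911
  P = 0.5 * 1.103 * 13478.22 * 357.911 * 0.441
  P = 1173252.9 W

1173252.9


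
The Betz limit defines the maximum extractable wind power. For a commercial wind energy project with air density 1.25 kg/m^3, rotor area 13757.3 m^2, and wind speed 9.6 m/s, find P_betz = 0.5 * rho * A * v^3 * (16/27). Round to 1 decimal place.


The Betz coefficient Cp_max = 16/27 = 0.5926
v^3 = 9.6^3 = 884.736
P_betz = 0.5 * rho * A * v^3 * Cp_max
P_betz = 0.5 * 1.25 * 13757.3 * 884.736 * 0.5926
P_betz = 4507992.1 W

4507992.1


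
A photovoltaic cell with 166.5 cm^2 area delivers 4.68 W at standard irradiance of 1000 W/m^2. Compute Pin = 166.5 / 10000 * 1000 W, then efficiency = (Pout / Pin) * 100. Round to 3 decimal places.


First compute the input power:
  Pin = area_cm2 / 10000 * G = 166.5 / 10000 * 1000 = 16.65 W
Then compute efficiency:
  Efficiency = (Pout / Pin) * 100 = (4.68 / 16.65) * 100
  Efficiency = 28.108%

28.108


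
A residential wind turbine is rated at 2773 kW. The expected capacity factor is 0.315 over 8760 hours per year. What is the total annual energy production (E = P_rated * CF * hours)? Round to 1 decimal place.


Annual energy = rated_kW * capacity_factor * hours_per_year
Given: P_rated = 2773 kW, CF = 0.315, hours = 8760
E = 2773 * 0.315 * 8760
E = 7651816.2 kWh

7651816.2


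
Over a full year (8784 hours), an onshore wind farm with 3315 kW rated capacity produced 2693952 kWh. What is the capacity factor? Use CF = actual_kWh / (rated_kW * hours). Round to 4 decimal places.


Capacity factor = actual output / maximum possible output
Maximum possible = rated * hours = 3315 * 8784 = 29118960 kWh
CF = 2693952 / 29118960
CF = 0.0925

0.0925


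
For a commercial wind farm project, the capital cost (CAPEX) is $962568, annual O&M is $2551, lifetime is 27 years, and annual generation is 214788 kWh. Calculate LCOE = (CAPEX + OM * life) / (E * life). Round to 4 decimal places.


Total cost = CAPEX + OM * lifetime = 962568 + 2551 * 27 = 962568 + 68877 = 1031445
Total generation = annual * lifetime = 214788 * 27 = 5799276 kWh
LCOE = 1031445 / 5799276
LCOE = 0.1779 $/kWh

0.1779


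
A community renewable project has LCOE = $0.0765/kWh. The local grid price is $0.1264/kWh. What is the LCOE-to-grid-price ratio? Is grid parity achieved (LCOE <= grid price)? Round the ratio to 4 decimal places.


Compare LCOE to grid price:
  LCOE = $0.0765/kWh, Grid price = $0.1264/kWh
  Ratio = LCOE / grid_price = 0.0765 / 0.1264 = 0.6052
  Grid parity achieved (ratio <= 1)? yes

0.6052


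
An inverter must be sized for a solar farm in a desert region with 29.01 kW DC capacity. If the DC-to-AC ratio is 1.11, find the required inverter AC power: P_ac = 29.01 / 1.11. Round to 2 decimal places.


The inverter AC capacity is determined by the DC/AC ratio.
Given: P_dc = 29.01 kW, DC/AC ratio = 1.11
P_ac = P_dc / ratio = 29.01 / 1.11
P_ac = 26.14 kW

26.14


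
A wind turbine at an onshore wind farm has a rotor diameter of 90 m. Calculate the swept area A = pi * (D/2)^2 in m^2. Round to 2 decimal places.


Compute the rotor radius:
  r = D / 2 = 90 / 2 = 45.0 m
Calculate swept area:
  A = pi * r^2 = pi * 45.0^2
  A = 6361.73 m^2

6361.73


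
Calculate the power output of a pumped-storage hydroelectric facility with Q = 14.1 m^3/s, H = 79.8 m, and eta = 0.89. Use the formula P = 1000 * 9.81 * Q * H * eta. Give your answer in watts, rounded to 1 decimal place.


Apply the hydropower formula P = rho * g * Q * H * eta
rho * g = 1000 * 9.81 = 9810.0
P = 9810.0 * 14.1 * 79.8 * 0.89
P = 9823834.1 W

9823834.1


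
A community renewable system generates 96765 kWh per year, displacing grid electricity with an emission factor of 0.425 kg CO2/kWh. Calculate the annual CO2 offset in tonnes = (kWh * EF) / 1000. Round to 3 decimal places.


CO2 offset in kg = generation * emission_factor
CO2 offset = 96765 * 0.425 = 41125.13 kg
Convert to tonnes:
  CO2 offset = 41125.13 / 1000 = 41.125 tonnes

41.125


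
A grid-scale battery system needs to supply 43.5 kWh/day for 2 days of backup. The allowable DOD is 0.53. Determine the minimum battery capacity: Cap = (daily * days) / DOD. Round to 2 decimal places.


Total energy needed = daily * days = 43.5 * 2 = 87.0 kWh
Account for depth of discharge:
  Cap = total_energy / DOD = 87.0 / 0.53
  Cap = 164.15 kWh

164.15


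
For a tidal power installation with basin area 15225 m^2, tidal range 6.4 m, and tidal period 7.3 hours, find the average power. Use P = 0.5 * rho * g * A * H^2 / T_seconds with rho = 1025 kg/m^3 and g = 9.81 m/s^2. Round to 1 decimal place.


Convert period to seconds: T = 7.3 * 3600 = 26280.0 s
H^2 = 6.4^2 = 40.96
P = 0.5 * rho * g * A * H^2 / T
P = 0.5 * 1025 * 9.81 * 15225 * 40.96 / 26280.0
P = 119303.9 W

119303.9


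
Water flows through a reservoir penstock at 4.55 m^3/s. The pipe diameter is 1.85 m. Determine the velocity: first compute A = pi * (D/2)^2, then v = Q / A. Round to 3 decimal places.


Compute pipe cross-sectional area:
  A = pi * (D/2)^2 = pi * (1.85/2)^2 = 2.688 m^2
Calculate velocity:
  v = Q / A = 4.55 / 2.688
  v = 1.693 m/s

1.693


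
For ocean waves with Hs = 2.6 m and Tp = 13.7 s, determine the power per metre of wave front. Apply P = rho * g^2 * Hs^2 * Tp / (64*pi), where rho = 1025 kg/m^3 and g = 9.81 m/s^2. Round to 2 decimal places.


Apply wave power formula:
  g^2 = 9.81^2 = 96.2361
  Hs^2 = 2.6^2 = 6.76
  Numerator = rho * g^2 * Hs^2 * Tp = 1025 * 96.2361 * 6.76 * 13.7 = 9135433.14
  Denominator = 64 * pi = 201.0619
  P = 9135433.14 / 201.0619 = 45435.92 W/m

45435.92


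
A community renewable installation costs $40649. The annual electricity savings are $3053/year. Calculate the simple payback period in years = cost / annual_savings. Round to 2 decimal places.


Simple payback period = initial cost / annual savings
Payback = 40649 / 3053
Payback = 13.31 years

13.31


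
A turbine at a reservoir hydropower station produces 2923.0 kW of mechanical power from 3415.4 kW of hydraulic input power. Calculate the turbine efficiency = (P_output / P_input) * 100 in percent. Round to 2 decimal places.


Turbine efficiency = (output power / input power) * 100
eta = (2923.0 / 3415.4) * 100
eta = 85.58%

85.58


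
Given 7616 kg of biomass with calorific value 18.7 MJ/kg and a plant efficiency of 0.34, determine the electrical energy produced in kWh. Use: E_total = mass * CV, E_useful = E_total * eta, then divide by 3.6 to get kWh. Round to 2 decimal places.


Total energy = mass * CV = 7616 * 18.7 = 142419.2 MJ
Useful energy = total * eta = 142419.2 * 0.34 = 48422.53 MJ
Convert to kWh: 48422.53 / 3.6
Useful energy = 13450.70 kWh

13450.70


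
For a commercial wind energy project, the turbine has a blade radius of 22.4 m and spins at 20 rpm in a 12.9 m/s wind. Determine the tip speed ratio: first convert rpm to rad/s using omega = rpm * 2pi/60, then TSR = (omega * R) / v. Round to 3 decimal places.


Convert rotational speed to rad/s:
  omega = 20 * 2 * pi / 60 = 2.0944 rad/s
Compute tip speed:
  v_tip = omega * R = 2.0944 * 22.4 = 46.914 m/s
Tip speed ratio:
  TSR = v_tip / v_wind = 46.914 / 12.9 = 3.637

3.637


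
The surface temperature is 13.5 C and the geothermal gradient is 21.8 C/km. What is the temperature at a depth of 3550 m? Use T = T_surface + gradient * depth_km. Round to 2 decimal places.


Convert depth to km: 3550 / 1000 = 3.55 km
Temperature increase = gradient * depth_km = 21.8 * 3.55 = 77.39 C
Temperature at depth = T_surface + delta_T = 13.5 + 77.39
T = 90.89 C

90.89
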